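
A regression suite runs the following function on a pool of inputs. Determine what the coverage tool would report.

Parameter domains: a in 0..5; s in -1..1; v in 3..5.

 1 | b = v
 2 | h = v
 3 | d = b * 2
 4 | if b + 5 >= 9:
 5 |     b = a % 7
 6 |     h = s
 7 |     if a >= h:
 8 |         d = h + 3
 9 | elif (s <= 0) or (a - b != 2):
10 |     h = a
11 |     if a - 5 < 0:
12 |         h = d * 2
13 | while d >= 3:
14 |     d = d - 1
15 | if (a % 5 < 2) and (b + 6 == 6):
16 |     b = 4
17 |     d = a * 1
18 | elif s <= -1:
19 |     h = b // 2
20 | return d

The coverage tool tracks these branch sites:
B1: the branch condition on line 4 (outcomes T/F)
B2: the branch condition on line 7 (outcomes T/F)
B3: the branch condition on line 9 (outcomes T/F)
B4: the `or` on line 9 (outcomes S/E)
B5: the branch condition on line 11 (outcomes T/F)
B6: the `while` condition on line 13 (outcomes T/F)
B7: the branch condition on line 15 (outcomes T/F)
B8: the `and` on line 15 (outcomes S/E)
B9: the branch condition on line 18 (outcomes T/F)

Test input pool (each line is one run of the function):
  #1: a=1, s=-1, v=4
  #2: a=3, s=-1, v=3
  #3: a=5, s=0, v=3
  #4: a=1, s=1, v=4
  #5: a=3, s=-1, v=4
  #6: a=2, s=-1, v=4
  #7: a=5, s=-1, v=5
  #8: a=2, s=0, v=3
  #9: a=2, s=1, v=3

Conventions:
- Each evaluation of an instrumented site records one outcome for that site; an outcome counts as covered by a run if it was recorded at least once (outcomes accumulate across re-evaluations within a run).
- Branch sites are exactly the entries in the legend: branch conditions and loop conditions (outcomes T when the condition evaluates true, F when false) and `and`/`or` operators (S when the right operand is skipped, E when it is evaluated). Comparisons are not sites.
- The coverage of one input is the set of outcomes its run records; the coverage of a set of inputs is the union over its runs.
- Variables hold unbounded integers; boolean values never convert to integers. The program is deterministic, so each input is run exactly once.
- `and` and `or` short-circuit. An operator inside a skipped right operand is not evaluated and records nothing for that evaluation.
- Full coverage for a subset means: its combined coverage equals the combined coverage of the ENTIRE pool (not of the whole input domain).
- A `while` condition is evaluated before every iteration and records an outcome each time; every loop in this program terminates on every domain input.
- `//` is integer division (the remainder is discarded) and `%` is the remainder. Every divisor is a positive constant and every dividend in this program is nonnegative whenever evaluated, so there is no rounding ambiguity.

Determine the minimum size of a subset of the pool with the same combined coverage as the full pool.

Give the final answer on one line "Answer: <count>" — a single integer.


test 1 (a=1, s=-1, v=4) fires B1->T, B2->T, B6->F, B8->E, B7->F, B9->T; hits B1=T, B2=T, B6=F, B7=F, B8=E, B9=T
test 2 (a=3, s=-1, v=3) fires B1->F, B4->S, B3->T, B5->T, B6->T, B6->T, B6->T, B6->T, B6->F, B8->S, B7->F, B9->T; hits B1=F, B3=T, B4=S, B5=T, B6=T, B6=F, B7=F, B8=S, B9=T
test 3 (a=5, s=0, v=3) fires B1->F, B4->S, B3->T, B5->F, B6->T, B6->T, B6->T, B6->T, B6->F, B8->E, B7->F, B9->F; hits B1=F, B3=T, B4=S, B5=F, B6=T, B6=F, B7=F, B8=E, B9=F
test 4 (a=1, s=1, v=4) fires B1->T, B2->T, B6->T, B6->T, B6->F, B8->E, B7->F, B9->F; hits B1=T, B2=T, B6=T, B6=F, B7=F, B8=E, B9=F
test 5 (a=3, s=-1, v=4) fires B1->T, B2->T, B6->F, B8->S, B7->F, B9->T; hits B1=T, B2=T, B6=F, B7=F, B8=S, B9=T
test 6 (a=2, s=-1, v=4) fires B1->T, B2->T, B6->F, B8->S, B7->F, B9->T; hits B1=T, B2=T, B6=F, B7=F, B8=S, B9=T
test 7 (a=5, s=-1, v=5) fires B1->T, B2->T, B6->F, B8->E, B7->F, B9->T; hits B1=T, B2=T, B6=F, B7=F, B8=E, B9=T
test 8 (a=2, s=0, v=3) fires B1->F, B4->S, B3->T, B5->T, B6->T, B6->T, B6->T, B6->T, B6->F, B8->S, B7->F, B9->F; hits B1=F, B3=T, B4=S, B5=T, B6=T, B6=F, B7=F, B8=S, B9=F
test 9 (a=2, s=1, v=3) fires B1->F, B4->E, B3->T, B5->T, B6->T, B6->T, B6->T, B6->T, B6->F, B8->S, B7->F, B9->F; hits B1=F, B3=T, B4=E, B5=T, B6=T, B6=F, B7=F, B8=S, B9=F
union over all inputs: B1=T, B1=F, B2=T, B3=T, B4=S, B4=E, B5=T, B5=F, B6=T, B6=F, B7=F, B8=S, B8=E, B9=T, B9=F (15 outcomes)
no size-1 subset reaches all 15 outcomes (best union: 9/15)
no size-2 subset reaches all 15 outcomes (best union: 13/15)
size 3: inputs {1, 3, 9} cover all 15 outcomes, and no lexicographically smaller subset of this size does
Answer: 3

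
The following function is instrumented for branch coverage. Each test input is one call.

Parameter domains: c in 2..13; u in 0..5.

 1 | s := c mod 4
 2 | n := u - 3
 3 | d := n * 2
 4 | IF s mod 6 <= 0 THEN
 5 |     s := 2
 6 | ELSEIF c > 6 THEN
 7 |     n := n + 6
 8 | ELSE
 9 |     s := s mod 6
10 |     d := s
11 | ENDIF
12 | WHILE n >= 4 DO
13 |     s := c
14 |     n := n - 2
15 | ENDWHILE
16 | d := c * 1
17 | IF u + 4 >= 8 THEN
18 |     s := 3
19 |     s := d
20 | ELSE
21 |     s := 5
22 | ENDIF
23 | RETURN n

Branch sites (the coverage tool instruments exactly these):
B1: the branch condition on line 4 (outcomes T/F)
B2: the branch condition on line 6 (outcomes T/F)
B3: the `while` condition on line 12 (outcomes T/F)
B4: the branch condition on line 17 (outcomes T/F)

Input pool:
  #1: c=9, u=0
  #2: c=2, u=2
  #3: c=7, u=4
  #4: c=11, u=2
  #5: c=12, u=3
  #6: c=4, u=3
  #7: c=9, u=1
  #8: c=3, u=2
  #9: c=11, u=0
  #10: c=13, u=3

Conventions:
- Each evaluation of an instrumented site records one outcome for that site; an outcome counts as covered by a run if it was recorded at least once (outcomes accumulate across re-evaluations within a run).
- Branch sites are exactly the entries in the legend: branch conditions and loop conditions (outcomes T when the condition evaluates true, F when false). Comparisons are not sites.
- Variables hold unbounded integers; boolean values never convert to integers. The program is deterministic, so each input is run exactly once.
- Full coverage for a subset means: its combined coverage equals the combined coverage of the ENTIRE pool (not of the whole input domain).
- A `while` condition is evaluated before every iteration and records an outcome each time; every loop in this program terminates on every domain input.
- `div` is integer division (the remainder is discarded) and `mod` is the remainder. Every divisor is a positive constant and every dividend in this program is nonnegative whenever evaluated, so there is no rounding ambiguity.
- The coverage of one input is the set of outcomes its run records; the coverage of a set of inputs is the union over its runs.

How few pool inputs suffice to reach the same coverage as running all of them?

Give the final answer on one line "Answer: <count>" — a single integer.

input #1 (c=9, u=0): events B1->F, B2->T, B3->F, B4->F; covers B1=F, B2=T, B3=F, B4=F
input #2 (c=2, u=2): events B1->F, B2->F, B3->F, B4->F; covers B1=F, B2=F, B3=F, B4=F
input #3 (c=7, u=4): events B1->F, B2->T, B3->T, B3->T, B3->F, B4->T; covers B1=F, B2=T, B3=T, B3=F, B4=T
input #4 (c=11, u=2): events B1->F, B2->T, B3->T, B3->F, B4->F; covers B1=F, B2=T, B3=T, B3=F, B4=F
input #5 (c=12, u=3): events B1->T, B3->F, B4->F; covers B1=T, B3=F, B4=F
input #6 (c=4, u=3): events B1->T, B3->F, B4->F; covers B1=T, B3=F, B4=F
input #7 (c=9, u=1): events B1->F, B2->T, B3->T, B3->F, B4->F; covers B1=F, B2=T, B3=T, B3=F, B4=F
input #8 (c=3, u=2): events B1->F, B2->F, B3->F, B4->F; covers B1=F, B2=F, B3=F, B4=F
input #9 (c=11, u=0): events B1->F, B2->T, B3->F, B4->F; covers B1=F, B2=T, B3=F, B4=F
input #10 (c=13, u=3): events B1->F, B2->T, B3->T, B3->T, B3->F, B4->F; covers B1=F, B2=T, B3=T, B3=F, B4=F
union over all inputs: B1=T, B1=F, B2=T, B2=F, B3=T, B3=F, B4=T, B4=F (8 outcomes)
every size-1 subset falls short of the 8 outcomes (best: 5/8)
every size-2 subset falls short of the 8 outcomes (best: 7/8)
inputs {2, 3, 5} (size 3) cover everything; no size-3 subset with a lexicographically smaller index list covers all 8

Answer: 3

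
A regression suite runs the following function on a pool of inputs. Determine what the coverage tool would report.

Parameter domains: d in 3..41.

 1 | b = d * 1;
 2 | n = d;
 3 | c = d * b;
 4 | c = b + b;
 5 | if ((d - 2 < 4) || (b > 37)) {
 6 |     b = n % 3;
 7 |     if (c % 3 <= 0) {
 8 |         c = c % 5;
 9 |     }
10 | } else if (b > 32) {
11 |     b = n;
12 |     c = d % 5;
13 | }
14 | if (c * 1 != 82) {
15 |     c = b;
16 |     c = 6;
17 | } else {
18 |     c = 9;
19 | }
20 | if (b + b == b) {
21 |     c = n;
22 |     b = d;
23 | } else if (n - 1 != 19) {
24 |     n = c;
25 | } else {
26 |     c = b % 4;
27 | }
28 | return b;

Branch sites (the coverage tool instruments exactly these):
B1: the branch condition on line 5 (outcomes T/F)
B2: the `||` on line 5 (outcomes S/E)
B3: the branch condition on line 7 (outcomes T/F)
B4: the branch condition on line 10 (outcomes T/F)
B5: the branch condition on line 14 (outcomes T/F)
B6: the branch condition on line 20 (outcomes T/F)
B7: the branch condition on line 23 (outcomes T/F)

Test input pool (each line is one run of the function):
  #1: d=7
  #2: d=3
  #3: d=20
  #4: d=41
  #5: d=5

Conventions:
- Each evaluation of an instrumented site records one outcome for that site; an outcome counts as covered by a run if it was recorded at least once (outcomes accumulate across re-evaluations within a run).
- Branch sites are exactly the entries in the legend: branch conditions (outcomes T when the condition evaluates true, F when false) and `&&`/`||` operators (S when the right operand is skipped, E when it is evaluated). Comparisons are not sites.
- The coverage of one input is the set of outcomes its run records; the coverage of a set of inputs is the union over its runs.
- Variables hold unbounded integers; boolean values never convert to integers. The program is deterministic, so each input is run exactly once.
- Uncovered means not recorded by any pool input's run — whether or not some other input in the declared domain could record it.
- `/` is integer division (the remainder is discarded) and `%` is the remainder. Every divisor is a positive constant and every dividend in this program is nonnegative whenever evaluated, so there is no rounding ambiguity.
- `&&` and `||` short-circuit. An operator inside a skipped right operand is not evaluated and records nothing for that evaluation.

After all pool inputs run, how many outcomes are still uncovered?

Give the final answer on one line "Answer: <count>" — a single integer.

#1 (d=7) -> B2->E, B1->F, B4->F, B5->T, B6->F, B7->T; covered: B1=F, B2=E, B4=F, B5=T, B6=F, B7=T
#2 (d=3) -> B2->S, B1->T, B3->T, B5->T, B6->T; covered: B1=T, B2=S, B3=T, B5=T, B6=T
#3 (d=20) -> B2->E, B1->F, B4->F, B5->T, B6->F, B7->F; covered: B1=F, B2=E, B4=F, B5=T, B6=F, B7=F
#4 (d=41) -> B2->E, B1->T, B3->F, B5->F, B6->F, B7->T; covered: B1=T, B2=E, B3=F, B5=F, B6=F, B7=T
#5 (d=5) -> B2->S, B1->T, B3->F, B5->T, B6->F, B7->T; covered: B1=T, B2=S, B3=F, B5=T, B6=F, B7=T
union over the pool: B1=T, B1=F, B2=S, B2=E, B3=T, B3=F, B4=F, B5=T, B5=F, B6=T, B6=F, B7=T, B7=F
uncovered (1 of 14): B4=T

Answer: 1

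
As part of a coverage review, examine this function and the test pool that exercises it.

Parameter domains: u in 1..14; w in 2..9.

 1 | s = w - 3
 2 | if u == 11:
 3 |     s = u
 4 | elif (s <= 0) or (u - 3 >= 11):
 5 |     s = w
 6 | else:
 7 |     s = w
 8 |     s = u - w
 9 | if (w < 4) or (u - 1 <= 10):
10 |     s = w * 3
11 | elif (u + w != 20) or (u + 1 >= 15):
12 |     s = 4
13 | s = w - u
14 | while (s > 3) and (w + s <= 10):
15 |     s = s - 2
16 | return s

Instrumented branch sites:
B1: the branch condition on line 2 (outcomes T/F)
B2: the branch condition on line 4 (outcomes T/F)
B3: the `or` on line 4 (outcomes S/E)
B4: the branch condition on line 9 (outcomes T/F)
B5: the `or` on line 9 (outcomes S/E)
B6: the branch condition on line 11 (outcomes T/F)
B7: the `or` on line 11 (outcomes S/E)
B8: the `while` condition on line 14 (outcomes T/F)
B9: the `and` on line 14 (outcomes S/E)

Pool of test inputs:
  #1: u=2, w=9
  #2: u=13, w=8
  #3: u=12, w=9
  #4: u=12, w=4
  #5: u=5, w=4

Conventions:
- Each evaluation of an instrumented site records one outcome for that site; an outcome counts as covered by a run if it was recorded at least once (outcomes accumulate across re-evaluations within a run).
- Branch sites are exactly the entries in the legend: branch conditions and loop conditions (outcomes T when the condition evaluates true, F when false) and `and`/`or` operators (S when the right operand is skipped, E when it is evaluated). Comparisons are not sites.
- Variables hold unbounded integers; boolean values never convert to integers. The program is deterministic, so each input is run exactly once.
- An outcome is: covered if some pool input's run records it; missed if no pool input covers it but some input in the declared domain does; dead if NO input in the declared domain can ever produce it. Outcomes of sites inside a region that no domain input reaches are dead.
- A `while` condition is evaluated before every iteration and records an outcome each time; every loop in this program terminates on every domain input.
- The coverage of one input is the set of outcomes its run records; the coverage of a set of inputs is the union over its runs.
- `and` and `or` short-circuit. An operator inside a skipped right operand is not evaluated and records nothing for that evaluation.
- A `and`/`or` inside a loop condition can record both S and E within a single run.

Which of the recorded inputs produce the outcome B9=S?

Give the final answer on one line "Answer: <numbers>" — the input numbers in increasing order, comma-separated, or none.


input #1 (u=2, w=9): misses B9=S
input #2 (u=13, w=8): covers B9=S
input #3 (u=12, w=9): covers B9=S
input #4 (u=12, w=4): covers B9=S
input #5 (u=5, w=4): covers B9=S
Answer: 2, 3, 4, 5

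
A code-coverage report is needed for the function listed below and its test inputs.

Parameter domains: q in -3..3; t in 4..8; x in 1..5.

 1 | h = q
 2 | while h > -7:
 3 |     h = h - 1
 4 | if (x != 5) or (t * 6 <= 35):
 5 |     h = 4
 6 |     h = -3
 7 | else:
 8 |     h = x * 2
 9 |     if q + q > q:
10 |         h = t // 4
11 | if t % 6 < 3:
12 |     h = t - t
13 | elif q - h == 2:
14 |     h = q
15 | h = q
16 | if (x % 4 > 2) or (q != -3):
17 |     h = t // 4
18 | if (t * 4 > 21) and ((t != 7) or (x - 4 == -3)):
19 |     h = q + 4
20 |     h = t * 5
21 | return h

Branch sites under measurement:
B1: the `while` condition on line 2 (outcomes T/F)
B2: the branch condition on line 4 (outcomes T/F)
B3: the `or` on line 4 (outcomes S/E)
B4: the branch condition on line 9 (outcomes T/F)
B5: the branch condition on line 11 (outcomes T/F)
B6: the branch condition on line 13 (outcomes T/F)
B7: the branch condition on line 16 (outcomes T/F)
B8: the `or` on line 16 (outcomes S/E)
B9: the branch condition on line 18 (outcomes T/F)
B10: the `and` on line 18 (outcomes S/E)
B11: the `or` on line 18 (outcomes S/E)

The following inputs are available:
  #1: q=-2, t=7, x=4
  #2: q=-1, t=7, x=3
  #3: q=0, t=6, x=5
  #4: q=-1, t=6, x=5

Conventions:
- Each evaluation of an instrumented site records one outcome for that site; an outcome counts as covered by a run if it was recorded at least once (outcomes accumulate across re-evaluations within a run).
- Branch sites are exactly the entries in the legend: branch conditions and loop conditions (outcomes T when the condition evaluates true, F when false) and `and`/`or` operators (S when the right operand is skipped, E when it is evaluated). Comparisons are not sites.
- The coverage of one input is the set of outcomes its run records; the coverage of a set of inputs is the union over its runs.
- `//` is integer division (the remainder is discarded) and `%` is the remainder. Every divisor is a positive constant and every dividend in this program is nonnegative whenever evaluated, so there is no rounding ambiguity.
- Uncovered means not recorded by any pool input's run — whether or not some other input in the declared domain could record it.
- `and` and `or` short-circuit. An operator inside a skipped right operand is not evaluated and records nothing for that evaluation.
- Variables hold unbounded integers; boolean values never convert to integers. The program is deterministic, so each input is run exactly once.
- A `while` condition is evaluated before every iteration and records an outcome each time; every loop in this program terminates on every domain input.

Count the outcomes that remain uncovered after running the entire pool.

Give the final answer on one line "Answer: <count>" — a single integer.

run #1 (q=-2, t=7, x=4) runs B1->T, B1->T, B1->T, B1->T, B1->T, B1->F, B3->S, B2->T, B5->T, B8->E, B7->T, B10->E, B11->E, B9->F; records B1=T, B1=F, B2=T, B3=S, B5=T, B7=T, B8=E, B9=F, B10=E, B11=E
run #2 (q=-1, t=7, x=3) runs B1->T, B1->T, B1->T, B1->T, B1->T, B1->T, B1->F, B3->S, B2->T, B5->T, B8->S, B7->T, B10->E, B11->E, ...; records B1=T, B1=F, B2=T, B3=S, B5=T, B7=T, B8=S, B9=F, B10=E, B11=E
run #3 (q=0, t=6, x=5) runs B1->T, B1->T, B1->T, B1->T, B1->T, B1->T, B1->T, B1->F, B3->E, B2->F, B4->F, B5->T, B8->E, B7->T, ...; records B1=T, B1=F, B2=F, B3=E, B4=F, B5=T, B7=T, B8=E, B9=T, B10=E, B11=S
run #4 (q=-1, t=6, x=5) runs B1->T, B1->T, B1->T, B1->T, B1->T, B1->T, B1->F, B3->E, B2->F, B4->F, B5->T, B8->E, B7->T, B10->E, ...; records B1=T, B1=F, B2=F, B3=E, B4=F, B5=T, B7=T, B8=E, B9=T, B10=E, B11=S
union over the pool: B1=T, B1=F, B2=T, B2=F, B3=S, B3=E, B4=F, B5=T, B7=T, B8=S, B8=E, B9=T, B9=F, B10=E, B11=S, B11=E
uncovered (6 of 22): B4=T, B5=F, B6=T, B6=F, B7=F, B10=S

Answer: 6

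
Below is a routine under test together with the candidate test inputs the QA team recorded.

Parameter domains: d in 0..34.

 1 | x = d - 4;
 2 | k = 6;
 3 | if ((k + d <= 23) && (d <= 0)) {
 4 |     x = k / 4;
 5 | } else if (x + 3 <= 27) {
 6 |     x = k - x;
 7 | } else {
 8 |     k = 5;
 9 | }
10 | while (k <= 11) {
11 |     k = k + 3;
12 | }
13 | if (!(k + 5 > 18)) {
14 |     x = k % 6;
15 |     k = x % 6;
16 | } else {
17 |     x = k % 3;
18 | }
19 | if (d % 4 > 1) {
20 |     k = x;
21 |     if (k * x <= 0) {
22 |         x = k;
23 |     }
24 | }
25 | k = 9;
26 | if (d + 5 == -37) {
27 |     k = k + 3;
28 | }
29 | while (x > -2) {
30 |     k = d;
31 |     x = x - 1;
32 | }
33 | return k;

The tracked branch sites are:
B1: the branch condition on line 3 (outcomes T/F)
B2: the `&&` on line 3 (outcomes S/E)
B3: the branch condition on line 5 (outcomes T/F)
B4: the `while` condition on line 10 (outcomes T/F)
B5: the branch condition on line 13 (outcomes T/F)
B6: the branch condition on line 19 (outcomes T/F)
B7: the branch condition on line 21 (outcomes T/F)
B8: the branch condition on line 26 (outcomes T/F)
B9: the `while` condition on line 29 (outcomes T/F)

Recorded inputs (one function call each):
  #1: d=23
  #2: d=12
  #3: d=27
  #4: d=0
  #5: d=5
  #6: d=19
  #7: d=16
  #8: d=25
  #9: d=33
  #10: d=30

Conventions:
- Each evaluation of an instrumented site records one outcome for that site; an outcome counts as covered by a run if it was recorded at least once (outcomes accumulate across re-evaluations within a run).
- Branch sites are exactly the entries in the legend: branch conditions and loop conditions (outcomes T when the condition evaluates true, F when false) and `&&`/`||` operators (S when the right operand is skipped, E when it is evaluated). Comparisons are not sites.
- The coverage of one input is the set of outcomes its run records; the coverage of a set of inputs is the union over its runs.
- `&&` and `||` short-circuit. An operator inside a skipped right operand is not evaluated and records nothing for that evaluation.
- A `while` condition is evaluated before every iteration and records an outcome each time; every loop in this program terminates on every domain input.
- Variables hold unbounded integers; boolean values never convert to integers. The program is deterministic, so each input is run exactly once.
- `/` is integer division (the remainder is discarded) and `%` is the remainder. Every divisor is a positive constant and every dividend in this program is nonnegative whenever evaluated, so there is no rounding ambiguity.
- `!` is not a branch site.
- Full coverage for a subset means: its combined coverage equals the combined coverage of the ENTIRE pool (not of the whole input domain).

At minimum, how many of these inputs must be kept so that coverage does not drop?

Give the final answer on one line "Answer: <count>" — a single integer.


input #1, d=23: outcomes B1=F, B2=S, B3=T, B4=T, B4=F, B5=T, B6=T, B7=T, B8=F, B9=T, B9=F
input #2, d=12: outcomes B1=F, B2=E, B3=T, B4=T, B4=F, B5=T, B6=F, B8=F, B9=T, B9=F
input #3, d=27: outcomes B1=F, B2=S, B3=T, B4=T, B4=F, B5=T, B6=T, B7=T, B8=F, B9=T, B9=F
input #4, d=0: outcomes B1=T, B2=E, B4=T, B4=F, B5=T, B6=F, B8=F, B9=T, B9=F
input #5, d=5: outcomes B1=F, B2=E, B3=T, B4=T, B4=F, B5=T, B6=F, B8=F, B9=T, B9=F
input #6, d=19: outcomes B1=F, B2=S, B3=T, B4=T, B4=F, B5=T, B6=T, B7=T, B8=F, B9=T, B9=F
input #7, d=16: outcomes B1=F, B2=E, B3=T, B4=T, B4=F, B5=T, B6=F, B8=F, B9=T, B9=F
input #8, d=25: outcomes B1=F, B2=S, B3=T, B4=T, B4=F, B5=T, B6=F, B8=F, B9=T, B9=F
input #9, d=33: outcomes B1=F, B2=S, B3=F, B4=T, B4=F, B5=F, B6=F, B8=F, B9=T, B9=F
input #10, d=30: outcomes B1=F, B2=S, B3=F, B4=T, B4=F, B5=F, B6=T, B7=F, B8=F, B9=T, B9=F
pool-wide coverage (17 outcomes): B1=T, B1=F, B2=S, B2=E, B3=T, B3=F, B4=T, B4=F, B5=T, B5=F, B6=T, B6=F, B7=T, B7=F, B8=F, B9=T, B9=F
size 1 is not enough: best union over all size-1 subsets is 11/17
size 2 is not enough: best union over all size-2 subsets is 15/17
inputs {1, 4, 10} (size 3) cover everything; no size-3 subset with a lexicographically smaller index list covers all 17
Answer: 3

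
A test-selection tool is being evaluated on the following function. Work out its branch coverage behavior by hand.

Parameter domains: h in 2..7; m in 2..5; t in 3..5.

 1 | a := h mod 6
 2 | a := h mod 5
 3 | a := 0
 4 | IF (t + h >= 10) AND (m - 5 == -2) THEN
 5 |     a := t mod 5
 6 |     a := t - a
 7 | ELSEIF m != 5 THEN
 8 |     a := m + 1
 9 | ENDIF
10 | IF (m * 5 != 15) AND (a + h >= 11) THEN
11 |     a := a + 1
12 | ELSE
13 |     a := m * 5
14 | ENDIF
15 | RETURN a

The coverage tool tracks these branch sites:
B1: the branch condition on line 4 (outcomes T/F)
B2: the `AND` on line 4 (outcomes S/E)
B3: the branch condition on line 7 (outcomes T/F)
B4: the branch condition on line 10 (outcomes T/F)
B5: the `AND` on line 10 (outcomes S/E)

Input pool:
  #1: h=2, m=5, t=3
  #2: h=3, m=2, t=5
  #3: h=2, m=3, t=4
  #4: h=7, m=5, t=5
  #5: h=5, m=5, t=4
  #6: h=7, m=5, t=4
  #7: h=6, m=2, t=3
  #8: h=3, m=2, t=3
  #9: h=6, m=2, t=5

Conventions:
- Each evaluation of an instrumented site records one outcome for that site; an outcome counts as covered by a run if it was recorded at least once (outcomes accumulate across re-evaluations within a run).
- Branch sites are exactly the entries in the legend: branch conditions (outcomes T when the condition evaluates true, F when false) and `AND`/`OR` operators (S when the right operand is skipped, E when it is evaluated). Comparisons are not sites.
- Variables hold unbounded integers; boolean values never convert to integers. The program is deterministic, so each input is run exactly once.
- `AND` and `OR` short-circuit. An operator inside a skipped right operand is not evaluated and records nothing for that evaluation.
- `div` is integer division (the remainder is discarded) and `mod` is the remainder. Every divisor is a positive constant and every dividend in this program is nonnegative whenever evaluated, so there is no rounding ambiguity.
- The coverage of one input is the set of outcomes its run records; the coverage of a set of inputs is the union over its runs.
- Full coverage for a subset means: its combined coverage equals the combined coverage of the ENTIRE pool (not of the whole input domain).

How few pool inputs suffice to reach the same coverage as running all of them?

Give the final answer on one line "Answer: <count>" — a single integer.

#1 (h=2, m=5, t=3) -> B2->S, B1->F, B3->F, B5->E, B4->F; covered: B1=F, B2=S, B3=F, B4=F, B5=E
#2 (h=3, m=2, t=5) -> B2->S, B1->F, B3->T, B5->E, B4->F; covered: B1=F, B2=S, B3=T, B4=F, B5=E
#3 (h=2, m=3, t=4) -> B2->S, B1->F, B3->T, B5->S, B4->F; covered: B1=F, B2=S, B3=T, B4=F, B5=S
#4 (h=7, m=5, t=5) -> B2->E, B1->F, B3->F, B5->E, B4->F; covered: B1=F, B2=E, B3=F, B4=F, B5=E
#5 (h=5, m=5, t=4) -> B2->S, B1->F, B3->F, B5->E, B4->F; covered: B1=F, B2=S, B3=F, B4=F, B5=E
#6 (h=7, m=5, t=4) -> B2->E, B1->F, B3->F, B5->E, B4->F; covered: B1=F, B2=E, B3=F, B4=F, B5=E
#7 (h=6, m=2, t=3) -> B2->S, B1->F, B3->T, B5->E, B4->F; covered: B1=F, B2=S, B3=T, B4=F, B5=E
#8 (h=3, m=2, t=3) -> B2->S, B1->F, B3->T, B5->E, B4->F; covered: B1=F, B2=S, B3=T, B4=F, B5=E
#9 (h=6, m=2, t=5) -> B2->E, B1->F, B3->T, B5->E, B4->F; covered: B1=F, B2=E, B3=T, B4=F, B5=E
together the pool reaches 8 outcomes: B1=F, B2=S, B2=E, B3=T, B3=F, B4=F, B5=S, B5=E
no size-1 subset reaches all 8 outcomes (best union: 5/8)
at size 2, {3, 4} reaches all 8 outcomes; every lexicographically earlier size-2 subset fails

Answer: 2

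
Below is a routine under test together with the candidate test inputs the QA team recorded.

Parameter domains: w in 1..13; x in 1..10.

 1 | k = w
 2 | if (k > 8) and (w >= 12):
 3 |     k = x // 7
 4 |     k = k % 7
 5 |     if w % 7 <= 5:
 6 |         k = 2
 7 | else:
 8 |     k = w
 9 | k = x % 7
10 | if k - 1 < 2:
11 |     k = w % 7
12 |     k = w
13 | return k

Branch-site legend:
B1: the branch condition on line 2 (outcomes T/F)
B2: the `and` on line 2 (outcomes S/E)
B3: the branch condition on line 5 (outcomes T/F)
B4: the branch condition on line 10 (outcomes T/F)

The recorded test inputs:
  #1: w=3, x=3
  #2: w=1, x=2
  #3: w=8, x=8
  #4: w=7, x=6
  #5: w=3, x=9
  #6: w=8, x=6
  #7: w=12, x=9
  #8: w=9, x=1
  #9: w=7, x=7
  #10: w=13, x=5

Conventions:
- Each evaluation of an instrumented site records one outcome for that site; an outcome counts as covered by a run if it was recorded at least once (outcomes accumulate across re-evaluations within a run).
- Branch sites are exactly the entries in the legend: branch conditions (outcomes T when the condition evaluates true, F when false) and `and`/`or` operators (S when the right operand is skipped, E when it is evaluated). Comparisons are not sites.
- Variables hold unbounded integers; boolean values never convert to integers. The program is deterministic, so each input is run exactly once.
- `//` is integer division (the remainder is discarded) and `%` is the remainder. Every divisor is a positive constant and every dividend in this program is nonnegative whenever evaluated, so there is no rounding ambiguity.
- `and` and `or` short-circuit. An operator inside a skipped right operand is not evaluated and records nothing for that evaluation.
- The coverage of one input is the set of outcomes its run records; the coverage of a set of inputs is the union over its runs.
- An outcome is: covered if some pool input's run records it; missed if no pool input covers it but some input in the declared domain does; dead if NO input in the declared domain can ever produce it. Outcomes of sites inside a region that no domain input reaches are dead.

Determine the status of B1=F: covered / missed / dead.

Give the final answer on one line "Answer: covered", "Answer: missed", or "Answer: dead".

B1=F is recorded by pool input(s) 1, 2, 3, 4, 5, 6, 8, 9 -> covered

Answer: covered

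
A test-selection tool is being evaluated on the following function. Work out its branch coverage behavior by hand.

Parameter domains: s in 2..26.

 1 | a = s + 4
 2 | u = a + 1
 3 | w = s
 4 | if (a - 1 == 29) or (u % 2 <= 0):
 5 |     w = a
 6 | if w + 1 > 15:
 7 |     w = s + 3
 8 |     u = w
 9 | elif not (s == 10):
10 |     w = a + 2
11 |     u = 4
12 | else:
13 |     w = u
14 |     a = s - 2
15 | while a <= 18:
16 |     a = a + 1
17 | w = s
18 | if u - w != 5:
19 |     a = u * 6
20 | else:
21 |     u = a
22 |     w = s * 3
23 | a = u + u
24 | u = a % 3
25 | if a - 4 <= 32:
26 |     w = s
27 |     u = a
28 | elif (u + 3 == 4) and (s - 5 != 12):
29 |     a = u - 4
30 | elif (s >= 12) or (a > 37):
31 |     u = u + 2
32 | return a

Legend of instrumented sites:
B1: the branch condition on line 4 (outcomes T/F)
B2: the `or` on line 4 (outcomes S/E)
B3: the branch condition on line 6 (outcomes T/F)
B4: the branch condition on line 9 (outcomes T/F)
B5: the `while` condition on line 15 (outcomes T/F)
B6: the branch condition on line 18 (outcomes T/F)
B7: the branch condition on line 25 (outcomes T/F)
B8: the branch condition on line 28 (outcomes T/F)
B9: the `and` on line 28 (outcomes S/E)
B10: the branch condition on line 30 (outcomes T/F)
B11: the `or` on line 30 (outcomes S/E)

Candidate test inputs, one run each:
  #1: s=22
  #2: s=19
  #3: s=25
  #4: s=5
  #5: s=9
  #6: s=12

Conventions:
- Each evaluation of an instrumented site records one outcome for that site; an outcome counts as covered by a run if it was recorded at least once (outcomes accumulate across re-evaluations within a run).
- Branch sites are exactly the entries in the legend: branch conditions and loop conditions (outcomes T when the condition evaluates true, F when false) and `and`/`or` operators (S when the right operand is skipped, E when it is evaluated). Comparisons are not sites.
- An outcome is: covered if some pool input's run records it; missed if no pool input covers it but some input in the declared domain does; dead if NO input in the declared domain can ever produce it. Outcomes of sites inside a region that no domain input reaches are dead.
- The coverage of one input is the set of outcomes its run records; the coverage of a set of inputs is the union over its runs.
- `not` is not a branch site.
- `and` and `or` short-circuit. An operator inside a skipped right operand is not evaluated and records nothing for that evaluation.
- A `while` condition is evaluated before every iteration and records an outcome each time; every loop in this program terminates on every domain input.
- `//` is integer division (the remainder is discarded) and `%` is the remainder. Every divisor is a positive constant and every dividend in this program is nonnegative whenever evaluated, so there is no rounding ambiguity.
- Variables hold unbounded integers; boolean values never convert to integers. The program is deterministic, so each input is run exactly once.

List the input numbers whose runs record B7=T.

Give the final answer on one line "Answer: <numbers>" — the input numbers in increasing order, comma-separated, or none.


input #1 (s=22): never hits B7=T
input #2 (s=19): never hits B7=T
input #3 (s=25): never hits B7=T
input #4 (s=5): hits B7=T
input #5 (s=9): hits B7=T
input #6 (s=12): hits B7=T
Answer: 4, 5, 6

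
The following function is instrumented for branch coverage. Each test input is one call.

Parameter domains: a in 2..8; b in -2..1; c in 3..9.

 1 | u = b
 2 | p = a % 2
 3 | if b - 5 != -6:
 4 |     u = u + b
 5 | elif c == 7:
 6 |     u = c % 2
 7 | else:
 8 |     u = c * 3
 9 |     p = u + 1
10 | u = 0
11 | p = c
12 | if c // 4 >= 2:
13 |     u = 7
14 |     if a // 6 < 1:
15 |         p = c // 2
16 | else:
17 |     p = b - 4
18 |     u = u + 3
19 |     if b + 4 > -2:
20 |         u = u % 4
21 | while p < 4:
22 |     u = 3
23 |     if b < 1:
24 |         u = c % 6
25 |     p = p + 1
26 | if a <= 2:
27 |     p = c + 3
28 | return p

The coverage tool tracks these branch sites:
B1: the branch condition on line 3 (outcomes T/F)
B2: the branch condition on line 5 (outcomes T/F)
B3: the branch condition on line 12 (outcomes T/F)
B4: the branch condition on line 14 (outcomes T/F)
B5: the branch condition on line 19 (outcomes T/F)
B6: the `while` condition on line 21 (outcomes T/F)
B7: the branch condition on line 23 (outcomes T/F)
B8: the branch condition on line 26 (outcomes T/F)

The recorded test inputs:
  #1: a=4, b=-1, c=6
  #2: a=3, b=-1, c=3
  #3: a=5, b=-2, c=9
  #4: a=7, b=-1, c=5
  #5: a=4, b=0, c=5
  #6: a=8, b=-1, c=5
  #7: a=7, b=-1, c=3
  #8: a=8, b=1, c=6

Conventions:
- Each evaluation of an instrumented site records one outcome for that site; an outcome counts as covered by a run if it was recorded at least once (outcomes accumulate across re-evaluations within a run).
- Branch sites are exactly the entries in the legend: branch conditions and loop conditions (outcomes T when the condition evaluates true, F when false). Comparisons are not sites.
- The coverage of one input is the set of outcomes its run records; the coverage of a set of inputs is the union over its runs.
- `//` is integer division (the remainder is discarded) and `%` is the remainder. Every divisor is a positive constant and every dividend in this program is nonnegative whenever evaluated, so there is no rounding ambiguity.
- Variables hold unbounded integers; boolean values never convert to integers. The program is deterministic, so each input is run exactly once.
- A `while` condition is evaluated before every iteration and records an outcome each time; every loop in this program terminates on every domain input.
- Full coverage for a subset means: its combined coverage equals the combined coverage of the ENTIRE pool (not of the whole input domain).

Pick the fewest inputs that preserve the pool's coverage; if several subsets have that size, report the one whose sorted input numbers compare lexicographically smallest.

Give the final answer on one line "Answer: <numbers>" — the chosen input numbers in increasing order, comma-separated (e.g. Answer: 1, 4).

test 1 (a=4, b=-1, c=6) hits B1=F, B2=F, B3=F, B5=T, B6=T, B6=F, B7=T, B8=F
test 2 (a=3, b=-1, c=3) hits B1=F, B2=F, B3=F, B5=T, B6=T, B6=F, B7=T, B8=F
test 3 (a=5, b=-2, c=9) hits B1=T, B3=T, B4=T, B6=F, B8=F
test 4 (a=7, b=-1, c=5) hits B1=F, B2=F, B3=F, B5=T, B6=T, B6=F, B7=T, B8=F
test 5 (a=4, b=0, c=5) hits B1=T, B3=F, B5=T, B6=T, B6=F, B7=T, B8=F
test 6 (a=8, b=-1, c=5) hits B1=F, B2=F, B3=F, B5=T, B6=T, B6=F, B7=T, B8=F
test 7 (a=7, b=-1, c=3) hits B1=F, B2=F, B3=F, B5=T, B6=T, B6=F, B7=T, B8=F
test 8 (a=8, b=1, c=6) hits B1=T, B3=F, B5=T, B6=T, B6=F, B7=F, B8=F
union over all inputs: B1=T, B1=F, B2=F, B3=T, B3=F, B4=T, B5=T, B6=T, B6=F, B7=T, B7=F, B8=F (12 outcomes)
no size-1 subset reaches all 12 outcomes (best union: 8/12)
no size-2 subset reaches all 12 outcomes (best union: 11/12)
at size 3, {1, 3, 8} reaches all 12 outcomes; every lexicographically earlier size-3 subset fails

Answer: 1, 3, 8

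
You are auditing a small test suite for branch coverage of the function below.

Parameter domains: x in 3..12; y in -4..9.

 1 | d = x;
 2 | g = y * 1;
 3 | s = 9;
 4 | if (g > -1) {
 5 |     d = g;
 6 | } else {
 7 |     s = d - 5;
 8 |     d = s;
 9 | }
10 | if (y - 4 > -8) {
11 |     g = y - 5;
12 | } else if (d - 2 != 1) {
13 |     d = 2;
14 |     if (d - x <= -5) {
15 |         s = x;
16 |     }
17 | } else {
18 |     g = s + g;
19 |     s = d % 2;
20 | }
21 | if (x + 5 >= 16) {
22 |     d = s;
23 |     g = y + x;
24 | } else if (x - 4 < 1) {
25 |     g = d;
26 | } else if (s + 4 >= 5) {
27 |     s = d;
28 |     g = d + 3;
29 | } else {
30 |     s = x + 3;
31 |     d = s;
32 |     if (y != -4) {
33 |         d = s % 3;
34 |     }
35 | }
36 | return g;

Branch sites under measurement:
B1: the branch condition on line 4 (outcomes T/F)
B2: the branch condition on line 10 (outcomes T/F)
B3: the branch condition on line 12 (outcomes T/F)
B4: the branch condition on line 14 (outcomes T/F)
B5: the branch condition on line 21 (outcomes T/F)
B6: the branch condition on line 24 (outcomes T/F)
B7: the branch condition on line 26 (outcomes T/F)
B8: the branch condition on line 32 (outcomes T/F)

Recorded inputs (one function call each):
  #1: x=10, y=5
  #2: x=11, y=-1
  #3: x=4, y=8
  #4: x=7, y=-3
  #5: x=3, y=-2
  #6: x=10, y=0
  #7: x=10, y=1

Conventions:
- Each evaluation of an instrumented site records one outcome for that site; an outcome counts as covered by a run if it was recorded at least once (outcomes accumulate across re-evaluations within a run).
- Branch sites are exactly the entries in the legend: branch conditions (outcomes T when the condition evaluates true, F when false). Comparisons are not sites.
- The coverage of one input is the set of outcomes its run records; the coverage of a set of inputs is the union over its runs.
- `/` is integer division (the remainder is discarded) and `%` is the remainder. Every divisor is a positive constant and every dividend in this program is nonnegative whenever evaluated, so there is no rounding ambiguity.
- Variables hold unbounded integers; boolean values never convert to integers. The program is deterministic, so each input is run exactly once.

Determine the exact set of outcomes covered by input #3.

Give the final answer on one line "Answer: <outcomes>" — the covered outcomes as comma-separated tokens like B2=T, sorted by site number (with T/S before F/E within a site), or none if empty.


Tracing the run of input #3 (x=4, y=8):
  B1->T, B2->T, B5->F, B6->T
distinct outcomes covered: B1=T, B2=T, B5=F, B6=T
Answer: B1=T, B2=T, B5=F, B6=T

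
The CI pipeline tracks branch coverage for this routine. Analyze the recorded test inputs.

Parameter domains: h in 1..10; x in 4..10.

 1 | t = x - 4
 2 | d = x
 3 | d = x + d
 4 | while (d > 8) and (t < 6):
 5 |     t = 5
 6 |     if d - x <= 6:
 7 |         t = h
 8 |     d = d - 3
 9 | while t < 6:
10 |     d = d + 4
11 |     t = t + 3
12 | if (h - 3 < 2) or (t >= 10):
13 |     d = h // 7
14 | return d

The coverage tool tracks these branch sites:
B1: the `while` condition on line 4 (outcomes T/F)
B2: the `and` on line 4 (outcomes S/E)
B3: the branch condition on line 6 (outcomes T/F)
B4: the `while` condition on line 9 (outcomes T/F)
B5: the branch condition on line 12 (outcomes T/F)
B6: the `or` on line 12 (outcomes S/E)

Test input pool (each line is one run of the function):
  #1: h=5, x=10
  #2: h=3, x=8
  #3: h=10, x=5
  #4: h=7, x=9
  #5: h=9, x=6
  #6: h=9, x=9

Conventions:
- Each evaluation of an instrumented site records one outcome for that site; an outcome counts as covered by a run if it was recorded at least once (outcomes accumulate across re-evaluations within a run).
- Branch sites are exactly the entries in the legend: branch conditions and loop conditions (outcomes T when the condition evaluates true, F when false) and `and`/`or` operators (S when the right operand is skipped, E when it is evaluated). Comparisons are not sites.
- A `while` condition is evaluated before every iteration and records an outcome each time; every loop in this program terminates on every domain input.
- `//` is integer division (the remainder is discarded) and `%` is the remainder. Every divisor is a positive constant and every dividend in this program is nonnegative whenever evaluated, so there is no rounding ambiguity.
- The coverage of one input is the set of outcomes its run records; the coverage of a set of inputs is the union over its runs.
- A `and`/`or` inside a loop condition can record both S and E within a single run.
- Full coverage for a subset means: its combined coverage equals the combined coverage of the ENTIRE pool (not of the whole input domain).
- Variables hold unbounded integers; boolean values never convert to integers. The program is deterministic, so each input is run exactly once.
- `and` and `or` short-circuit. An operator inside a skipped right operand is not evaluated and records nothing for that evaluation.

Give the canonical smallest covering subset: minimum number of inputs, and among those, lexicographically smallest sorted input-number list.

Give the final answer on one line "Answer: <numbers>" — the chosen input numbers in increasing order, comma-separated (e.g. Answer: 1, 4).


run #1 (h=5, x=10) runs B2->E, B1->F, B4->F, B6->E, B5->F; records B1=F, B2=E, B4=F, B5=F, B6=E
run #2 (h=3, x=8) runs B2->E, B1->T, B3->F, B2->E, B1->T, B3->T, B2->E, B1->T, B3->T, B2->S, B1->F, B4->T, B4->F, B6->S, ...; records B1=T, B1=F, B2=S, B2=E, B3=T, B3=F, B4=T, B4=F, B5=T, B6=S
run #3 (h=10, x=5) runs B2->E, B1->T, B3->T, B2->S, B1->F, B4->F, B6->E, B5->T; records B1=T, B1=F, B2=S, B2=E, B3=T, B4=F, B5=T, B6=E
run #4 (h=7, x=9) runs B2->E, B1->T, B3->F, B2->E, B1->T, B3->T, B2->E, B1->F, B4->F, B6->E, B5->F; records B1=T, B1=F, B2=E, B3=T, B3=F, B4=F, B5=F, B6=E
run #5 (h=9, x=6) runs B2->E, B1->T, B3->T, B2->E, B1->F, B4->F, B6->E, B5->F; records B1=T, B1=F, B2=E, B3=T, B4=F, B5=F, B6=E
run #6 (h=9, x=9) runs B2->E, B1->T, B3->F, B2->E, B1->T, B3->T, B2->E, B1->F, B4->F, B6->E, B5->F; records B1=T, B1=F, B2=E, B3=T, B3=F, B4=F, B5=F, B6=E
together the pool reaches 12 outcomes: B1=T, B1=F, B2=S, B2=E, B3=T, B3=F, B4=T, B4=F, B5=T, B5=F, B6=S, B6=E
no size-1 subset reaches all 12 outcomes (best union: 10/12)
size 2: inputs {1, 2} cover all 12 outcomes, and no lexicographically smaller subset of this size does
Answer: 1, 2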